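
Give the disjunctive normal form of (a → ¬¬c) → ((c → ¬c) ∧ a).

a ∧ ¬c

(a → ¬¬c) → ((c → ¬c) ∧ a)
≡ ¬(a → ¬¬c) ∨ ((c → ¬c) ∧ a)   [eliminate →]
≡ ¬(¬a ∨ ¬¬c) ∨ ((c → ¬c) ∧ a)   [eliminate →]
≡ ¬(¬a ∨ ¬¬c) ∨ ((¬c ∨ ¬c) ∧ a)   [eliminate →]
≡ (¬¬a ∧ ¬¬¬c) ∨ ((¬c ∨ ¬c) ∧ a)   [De Morgan]
≡ (a ∧ ¬¬¬c) ∨ ((¬c ∨ ¬c) ∧ a)   [double negation]
≡ (a ∧ ¬c) ∨ ((¬c ∨ ¬c) ∧ a)   [double negation]
≡ (a ∧ ¬c) ∨ (¬c ∧ a) ∨ (¬c ∧ a)   [distribute ∧ over ∨]
≡ a ∧ ¬c   [simplify]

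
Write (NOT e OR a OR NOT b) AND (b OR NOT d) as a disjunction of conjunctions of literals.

(NOT e AND b) OR (NOT e AND NOT d) OR (a AND b) OR (a AND NOT d) OR (NOT b AND NOT d)

(NOT e OR a OR NOT b) AND (b OR NOT d)
= (NOT e AND b) OR (NOT e AND NOT d) OR (a AND b) OR (a AND NOT d) OR (NOT b AND b) OR (NOT b AND NOT d)
= (NOT e AND b) OR (NOT e AND NOT d) OR (a AND b) OR (a AND NOT d) OR (NOT b AND NOT d)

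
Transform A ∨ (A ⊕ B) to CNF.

A ∨ B

A ∨ (A ⊕ B)
≡ A ∨ ((A ∨ B) ∧ ¬(A ∧ B))   (expand ⊕)
≡ A ∨ ((A ∨ B) ∧ (¬A ∨ ¬B))   (De Morgan)
≡ (A ∨ A ∨ B) ∧ (A ∨ ¬A ∨ ¬B)   (distribute ∨ over ∧)
≡ A ∨ B   (simplify)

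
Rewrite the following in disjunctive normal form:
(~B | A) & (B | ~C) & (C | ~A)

(~B & ~C & ~A) | (A & B & C)

(~B | A) & (B | ~C) & (C | ~A)
⇔ (~B & B & C) | (~B & B & ~A) | (~B & ~C & C) | (~B & ~C & ~A) | (A & B & C) | (A & B & ~A) | (A & ~C & C) | (A & ~C & ~A)   [distribute & over |]
⇔ (~B & ~C & ~A) | (A & B & C)   [simplify]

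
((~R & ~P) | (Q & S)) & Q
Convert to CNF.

((~R & ~P) | (Q & S)) & Q
≡ (~R | Q) & (~R | S) & (~P | Q) & (~P | S) & Q   [distribute | over &]
≡ (~R | S) & (~P | S) & Q   [simplify]

(~R | S) & (~P | S) & Q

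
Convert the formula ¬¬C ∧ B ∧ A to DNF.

¬¬C ∧ B ∧ A
⇔ C ∧ B ∧ A   [double negation]

C ∧ B ∧ A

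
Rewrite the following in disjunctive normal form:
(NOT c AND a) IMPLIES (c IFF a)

c OR NOT a

(NOT c AND a) IMPLIES (c IFF a)
= NOT (NOT c AND a) OR (c IFF a)   [eliminate IMPLIES]
= NOT (NOT c AND a) OR ((c IMPLIES a) AND (a IMPLIES c))   [eliminate IFF]
= NOT (NOT c AND a) OR ((NOT c OR a) AND (a IMPLIES c))   [eliminate IMPLIES]
= NOT (NOT c AND a) OR ((NOT c OR a) AND (NOT a OR c))   [eliminate IMPLIES]
= NOT NOT c OR NOT a OR ((NOT c OR a) AND (NOT a OR c))   [De Morgan]
= c OR NOT a OR ((NOT c OR a) AND (NOT a OR c))   [double negation]
= c OR NOT a OR (NOT c AND NOT a) OR (NOT c AND c) OR (a AND NOT a) OR (a AND c)   [distribute AND over OR]
= c OR NOT a   [simplify]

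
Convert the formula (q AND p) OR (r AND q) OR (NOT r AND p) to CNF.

(q AND p) OR (r AND q) OR (NOT r AND p)
= (q OR r OR NOT r) AND (q OR r OR p) AND (q OR q OR NOT r) AND (q OR q OR p) AND (p OR r OR NOT r) AND (p OR r OR p) AND (p OR q OR NOT r) AND (p OR q OR p)   [distribute OR over AND]
= (q OR NOT r) AND (q OR p) AND (p OR r)   [simplify]

(q OR NOT r) AND (q OR p) AND (p OR r)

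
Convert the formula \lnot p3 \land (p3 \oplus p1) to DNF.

\lnot p3 \land (p3 \oplus p1)
≡ \lnot p3 \land ((p3 \land \lnot p1) \lor (\lnot p3 \land p1))
≡ (\lnot p3 \land p3 \land \lnot p1) \lor (\lnot p3 \land \lnot p3 \land p1)
≡ \lnot p3 \land p1

\lnot p3 \land p1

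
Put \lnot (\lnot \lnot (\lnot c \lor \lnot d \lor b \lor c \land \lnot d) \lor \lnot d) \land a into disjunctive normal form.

c \land d \land \lnot b \land a

\lnot (\lnot \lnot (\lnot c \lor \lnot d \lor b \lor c \land \lnot d) \lor \lnot d) \land a
≡ \lnot \lnot \lnot (\lnot c \lor \lnot d \lor b \lor c \land \lnot d) \land \lnot \lnot d \land a   [De Morgan]
≡ \lnot (\lnot c \lor \lnot d \lor b \lor c \land \lnot d) \land \lnot \lnot d \land a   [double negation]
≡ \lnot \lnot c \land \lnot \lnot d \land \lnot b \land \lnot (c \land \lnot d) \land \lnot \lnot d \land a   [De Morgan]
≡ c \land \lnot \lnot d \land \lnot b \land \lnot (c \land \lnot d) \land \lnot \lnot d \land a   [double negation]
≡ c \land d \land \lnot b \land \lnot (c \land \lnot d) \land \lnot \lnot d \land a   [double negation]
≡ c \land d \land \lnot b \land (\lnot c \lor \lnot \lnot d) \land \lnot \lnot d \land a   [De Morgan]
≡ c \land d \land \lnot b \land (\lnot c \lor d) \land \lnot \lnot d \land a   [double negation]
≡ c \land d \land \lnot b \land (\lnot c \lor d) \land d \land a   [double negation]
≡ c \land d \land \lnot b \land \lnot c \land d \land a \lor c \land d \land \lnot b \land d \land d \land a   [distribute \land over \lor]
≡ c \land d \land \lnot b \land a   [simplify]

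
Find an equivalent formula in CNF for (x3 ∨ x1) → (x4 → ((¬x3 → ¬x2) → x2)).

(x3 ∨ x1) → (x4 → ((¬x3 → ¬x2) → x2))
= ¬(x3 ∨ x1) ∨ (x4 → ((¬x3 → ¬x2) → x2))   (eliminate →)
= ¬(x3 ∨ x1) ∨ ¬x4 ∨ ((¬x3 → ¬x2) → x2)   (eliminate →)
= ¬(x3 ∨ x1) ∨ ¬x4 ∨ ¬(¬x3 → ¬x2) ∨ x2   (eliminate →)
= ¬(x3 ∨ x1) ∨ ¬x4 ∨ ¬(¬¬x3 ∨ ¬x2) ∨ x2   (eliminate →)
= (¬x3 ∧ ¬x1) ∨ ¬x4 ∨ ¬(¬¬x3 ∨ ¬x2) ∨ x2   (De Morgan)
= (¬x3 ∧ ¬x1) ∨ ¬x4 ∨ (¬¬¬x3 ∧ ¬¬x2) ∨ x2   (De Morgan)
= (¬x3 ∧ ¬x1) ∨ ¬x4 ∨ (¬x3 ∧ ¬¬x2) ∨ x2   (double negation)
= (¬x3 ∧ ¬x1) ∨ ¬x4 ∨ (¬x3 ∧ x2) ∨ x2   (double negation)
= (¬x3 ∨ ¬x4 ∨ ¬x3 ∨ x2) ∧ (¬x3 ∨ ¬x4 ∨ x2 ∨ x2) ∧ (¬x1 ∨ ¬x4 ∨ ¬x3 ∨ x2) ∧ (¬x1 ∨ ¬x4 ∨ x2 ∨ x2)   (distribute ∨ over ∧)
= (¬x3 ∨ ¬x4 ∨ x2) ∧ (¬x1 ∨ ¬x4 ∨ x2)   (simplify)

(¬x3 ∨ ¬x4 ∨ x2) ∧ (¬x1 ∨ ¬x4 ∨ x2)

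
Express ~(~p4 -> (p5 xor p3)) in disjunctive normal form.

~(~p4 -> (p5 xor p3))
≡ ~(~~p4 | (p5 xor p3))   [eliminate ->]
≡ ~(~~p4 | (p5 & ~p3) | (~p5 & p3))   [expand xor]
≡ ~~~p4 & ~(p5 & ~p3) & ~(~p5 & p3)   [De Morgan]
≡ ~p4 & ~(p5 & ~p3) & ~(~p5 & p3)   [double negation]
≡ ~p4 & (~p5 | ~~p3) & ~(~p5 & p3)   [De Morgan]
≡ ~p4 & (~p5 | p3) & ~(~p5 & p3)   [double negation]
≡ ~p4 & (~p5 | p3) & (~~p5 | ~p3)   [De Morgan]
≡ ~p4 & (~p5 | p3) & (p5 | ~p3)   [double negation]
≡ (~p4 & ~p5 & p5) | (~p4 & ~p5 & ~p3) | (~p4 & p3 & p5) | (~p4 & p3 & ~p3)   [distribute & over |]
≡ (~p4 & ~p5 & ~p3) | (~p4 & p3 & p5)   [simplify]

(~p4 & ~p5 & ~p3) | (~p4 & p3 & p5)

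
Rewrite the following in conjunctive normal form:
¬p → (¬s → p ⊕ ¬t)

¬p → (¬s → p ⊕ ¬t)
= ¬¬p ∨ (¬s → p ⊕ ¬t)   [eliminate →]
= ¬¬p ∨ ¬¬s ∨ (p ⊕ ¬t)   [eliminate →]
= ¬¬p ∨ ¬¬s ∨ (p ∨ ¬t) ∧ ¬(p ∧ ¬t)   [expand ⊕]
= p ∨ ¬¬s ∨ (p ∨ ¬t) ∧ ¬(p ∧ ¬t)   [double negation]
= p ∨ s ∨ (p ∨ ¬t) ∧ ¬(p ∧ ¬t)   [double negation]
= p ∨ s ∨ (p ∨ ¬t) ∧ (¬p ∨ ¬¬t)   [De Morgan]
= p ∨ s ∨ (p ∨ ¬t) ∧ (¬p ∨ t)   [double negation]
= (p ∨ s ∨ p ∨ ¬t) ∧ (p ∨ s ∨ ¬p ∨ t)   [distribute ∨ over ∧]
= p ∨ s ∨ ¬t   [simplify]

p ∨ s ∨ ¬t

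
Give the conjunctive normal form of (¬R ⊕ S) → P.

(¬R ⊕ S) → P
≡ ¬(¬R ⊕ S) ∨ P   (eliminate →)
≡ ¬((¬R ∨ S) ∧ ¬(¬R ∧ S)) ∨ P   (expand ⊕)
≡ ¬(¬R ∨ S) ∨ ¬¬(¬R ∧ S) ∨ P   (De Morgan)
≡ (¬¬R ∧ ¬S) ∨ ¬¬(¬R ∧ S) ∨ P   (De Morgan)
≡ (R ∧ ¬S) ∨ ¬¬(¬R ∧ S) ∨ P   (double negation)
≡ (R ∧ ¬S) ∨ (¬R ∧ S) ∨ P   (double negation)
≡ (R ∨ ¬R ∨ P) ∧ (R ∨ S ∨ P) ∧ (¬S ∨ ¬R ∨ P) ∧ (¬S ∨ S ∨ P)   (distribute ∨ over ∧)
≡ (R ∨ S ∨ P) ∧ (¬S ∨ ¬R ∨ P)   (simplify)

(R ∨ S ∨ P) ∧ (¬S ∨ ¬R ∨ P)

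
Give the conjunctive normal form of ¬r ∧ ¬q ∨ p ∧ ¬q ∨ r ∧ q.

(¬r ∨ p ∨ q) ∧ (¬q ∨ r)

¬r ∧ ¬q ∨ p ∧ ¬q ∨ r ∧ q
⇔ (¬r ∨ p ∨ r) ∧ (¬r ∨ p ∨ q) ∧ (¬r ∨ ¬q ∨ r) ∧ (¬r ∨ ¬q ∨ q) ∧ (¬q ∨ p ∨ r) ∧ (¬q ∨ p ∨ q) ∧ (¬q ∨ ¬q ∨ r) ∧ (¬q ∨ ¬q ∨ q)   [distribute ∨ over ∧]
⇔ (¬r ∨ p ∨ q) ∧ (¬q ∨ r)   [simplify]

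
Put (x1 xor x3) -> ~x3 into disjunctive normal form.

(x1 xor x3) -> ~x3
≡ ~(x1 xor x3) | ~x3   (eliminate ->)
≡ ~((x1 & ~x3) | (~x1 & x3)) | ~x3   (expand xor)
≡ (~(x1 & ~x3) & ~(~x1 & x3)) | ~x3   (De Morgan)
≡ ((~x1 | ~~x3) & ~(~x1 & x3)) | ~x3   (De Morgan)
≡ ((~x1 | x3) & ~(~x1 & x3)) | ~x3   (double negation)
≡ ((~x1 | x3) & (~~x1 | ~x3)) | ~x3   (De Morgan)
≡ ((~x1 | x3) & (x1 | ~x3)) | ~x3   (double negation)
≡ (~x1 & x1) | (~x1 & ~x3) | (x3 & x1) | (x3 & ~x3) | ~x3   (distribute & over |)
≡ (x3 & x1) | ~x3   (simplify)

(x3 & x1) | ~x3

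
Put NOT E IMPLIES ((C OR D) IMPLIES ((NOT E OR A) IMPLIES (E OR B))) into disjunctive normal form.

E OR (NOT C AND NOT D) OR B

NOT E IMPLIES ((C OR D) IMPLIES ((NOT E OR A) IMPLIES (E OR B)))
≡ NOT NOT E OR ((C OR D) IMPLIES ((NOT E OR A) IMPLIES (E OR B)))   [eliminate IMPLIES]
≡ NOT NOT E OR NOT (C OR D) OR ((NOT E OR A) IMPLIES (E OR B))   [eliminate IMPLIES]
≡ NOT NOT E OR NOT (C OR D) OR NOT (NOT E OR A) OR E OR B   [eliminate IMPLIES]
≡ E OR NOT (C OR D) OR NOT (NOT E OR A) OR E OR B   [double negation]
≡ E OR (NOT C AND NOT D) OR NOT (NOT E OR A) OR E OR B   [De Morgan]
≡ E OR (NOT C AND NOT D) OR (NOT NOT E AND NOT A) OR E OR B   [De Morgan]
≡ E OR (NOT C AND NOT D) OR (E AND NOT A) OR E OR B   [double negation]
≡ E OR (NOT C AND NOT D) OR B   [simplify]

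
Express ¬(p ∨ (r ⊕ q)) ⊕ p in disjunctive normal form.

¬(p ∨ (r ⊕ q)) ⊕ p
≡ (¬(p ∨ (r ⊕ q)) ∧ ¬p) ∨ (¬¬(p ∨ (r ⊕ q)) ∧ p)   [expand ⊕]
≡ (¬(p ∨ (r ∧ ¬q) ∨ (¬r ∧ q)) ∧ ¬p) ∨ (¬¬(p ∨ (r ⊕ q)) ∧ p)   [expand ⊕]
≡ (¬(p ∨ (r ∧ ¬q) ∨ (¬r ∧ q)) ∧ ¬p) ∨ (¬¬(p ∨ (r ∧ ¬q) ∨ (¬r ∧ q)) ∧ p)   [expand ⊕]
≡ (¬p ∧ ¬(r ∧ ¬q) ∧ ¬(¬r ∧ q) ∧ ¬p) ∨ (¬¬(p ∨ (r ∧ ¬q) ∨ (¬r ∧ q)) ∧ p)   [De Morgan]
≡ (¬p ∧ (¬r ∨ ¬¬q) ∧ ¬(¬r ∧ q) ∧ ¬p) ∨ (¬¬(p ∨ (r ∧ ¬q) ∨ (¬r ∧ q)) ∧ p)   [De Morgan]
≡ (¬p ∧ (¬r ∨ q) ∧ ¬(¬r ∧ q) ∧ ¬p) ∨ (¬¬(p ∨ (r ∧ ¬q) ∨ (¬r ∧ q)) ∧ p)   [double negation]
≡ (¬p ∧ (¬r ∨ q) ∧ (¬¬r ∨ ¬q) ∧ ¬p) ∨ (¬¬(p ∨ (r ∧ ¬q) ∨ (¬r ∧ q)) ∧ p)   [De Morgan]
≡ (¬p ∧ (¬r ∨ q) ∧ (r ∨ ¬q) ∧ ¬p) ∨ (¬¬(p ∨ (r ∧ ¬q) ∨ (¬r ∧ q)) ∧ p)   [double negation]
≡ (¬p ∧ (¬r ∨ q) ∧ (r ∨ ¬q) ∧ ¬p) ∨ ((p ∨ (r ∧ ¬q) ∨ (¬r ∧ q)) ∧ p)   [double negation]
≡ (¬p ∧ ¬r ∧ r ∧ ¬p) ∨ (¬p ∧ ¬r ∧ ¬q ∧ ¬p) ∨ (¬p ∧ q ∧ r ∧ ¬p) ∨ (¬p ∧ q ∧ ¬q ∧ ¬p) ∨ (p ∧ p) ∨ (r ∧ ¬q ∧ p) ∨ (¬r ∧ q ∧ p)   [distribute ∧ over ∨]
≡ (¬p ∧ ¬r ∧ ¬q) ∨ (¬p ∧ q ∧ r) ∨ p   [simplify]

(¬p ∧ ¬r ∧ ¬q) ∨ (¬p ∧ q ∧ r) ∨ p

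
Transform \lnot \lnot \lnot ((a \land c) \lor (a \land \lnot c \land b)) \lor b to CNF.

\lnot \lnot \lnot ((a \land c) \lor (a \land \lnot c \land b)) \lor b
= \lnot ((a \land c) \lor (a \land \lnot c \land b)) \lor b   [double negation]
= (\lnot (a \land c) \land \lnot (a \land \lnot c \land b)) \lor b   [De Morgan]
= ((\lnot a \lor \lnot c) \land \lnot (a \land \lnot c \land b)) \lor b   [De Morgan]
= ((\lnot a \lor \lnot c) \land (\lnot a \lor \lnot \lnot c \lor \lnot b)) \lor b   [De Morgan]
= ((\lnot a \lor \lnot c) \land (\lnot a \lor c \lor \lnot b)) \lor b   [double negation]
= (\lnot a \lor \lnot c \lor b) \land (\lnot a \lor c \lor \lnot b \lor b)   [distribute \lor over \land]
= \lnot a \lor \lnot c \lor b   [simplify]

\lnot a \lor \lnot c \lor b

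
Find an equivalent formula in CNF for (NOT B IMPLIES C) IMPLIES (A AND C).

(NOT B OR A) AND (NOT B OR C) AND (NOT C OR A)

(NOT B IMPLIES C) IMPLIES (A AND C)
≡ NOT (NOT B IMPLIES C) OR (A AND C)   [eliminate IMPLIES]
≡ NOT (NOT NOT B OR C) OR (A AND C)   [eliminate IMPLIES]
≡ (NOT NOT NOT B AND NOT C) OR (A AND C)   [De Morgan]
≡ (NOT B AND NOT C) OR (A AND C)   [double negation]
≡ (NOT B OR A) AND (NOT B OR C) AND (NOT C OR A) AND (NOT C OR C)   [distribute OR over AND]
≡ (NOT B OR A) AND (NOT B OR C) AND (NOT C OR A)   [simplify]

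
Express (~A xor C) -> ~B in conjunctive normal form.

(A | C | ~B) & (~C | ~A | ~B)

(~A xor C) -> ~B
≡ ~(~A xor C) | ~B   (eliminate ->)
≡ ~((~A | C) & ~(~A & C)) | ~B   (expand xor)
≡ ~(~A | C) | ~~(~A & C) | ~B   (De Morgan)
≡ (~~A & ~C) | ~~(~A & C) | ~B   (De Morgan)
≡ (A & ~C) | ~~(~A & C) | ~B   (double negation)
≡ (A & ~C) | (~A & C) | ~B   (double negation)
≡ (A | ~A | ~B) & (A | C | ~B) & (~C | ~A | ~B) & (~C | C | ~B)   (distribute | over &)
≡ (A | C | ~B) & (~C | ~A | ~B)   (simplify)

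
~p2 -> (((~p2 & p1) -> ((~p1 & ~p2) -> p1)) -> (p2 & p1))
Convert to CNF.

~p2 -> (((~p2 & p1) -> ((~p1 & ~p2) -> p1)) -> (p2 & p1))
≡ ~~p2 | (((~p2 & p1) -> ((~p1 & ~p2) -> p1)) -> (p2 & p1))   (eliminate ->)
≡ ~~p2 | ~((~p2 & p1) -> ((~p1 & ~p2) -> p1)) | (p2 & p1)   (eliminate ->)
≡ ~~p2 | ~(~(~p2 & p1) | ((~p1 & ~p2) -> p1)) | (p2 & p1)   (eliminate ->)
≡ ~~p2 | ~(~(~p2 & p1) | ~(~p1 & ~p2) | p1) | (p2 & p1)   (eliminate ->)
≡ p2 | ~(~(~p2 & p1) | ~(~p1 & ~p2) | p1) | (p2 & p1)   (double negation)
≡ p2 | (~~(~p2 & p1) & ~~(~p1 & ~p2) & ~p1) | (p2 & p1)   (De Morgan)
≡ p2 | (~p2 & p1 & ~~(~p1 & ~p2) & ~p1) | (p2 & p1)   (double negation)
≡ p2 | (~p2 & p1 & ~p1 & ~p2 & ~p1) | (p2 & p1)   (double negation)
≡ (p2 | ~p2 | p2) & (p2 | ~p2 | p1) & (p2 | p1 | p2) & (p2 | p1 | p1) & (p2 | ~p1 | p2) & (p2 | ~p1 | p1) & (p2 | ~p2 | p2) & (p2 | ~p2 | p1) & (p2 | ~p1 | p2) & (p2 | ~p1 | p1)   (distribute | over &)
≡ (p2 | p1) & (p2 | ~p1)   (simplify)

(p2 | p1) & (p2 | ~p1)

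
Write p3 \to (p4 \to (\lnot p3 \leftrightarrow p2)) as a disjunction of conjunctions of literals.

\lnot p3 \lor \lnot p4 \lor (p3 \land \lnot p2)

p3 \to (p4 \to (\lnot p3 \leftrightarrow p2))
= \lnot p3 \lor (p4 \to (\lnot p3 \leftrightarrow p2))   (eliminate \to)
= \lnot p3 \lor \lnot p4 \lor (\lnot p3 \leftrightarrow p2)   (eliminate \to)
= \lnot p3 \lor \lnot p4 \lor ((\lnot p3 \to p2) \land (p2 \to \lnot p3))   (eliminate \leftrightarrow)
= \lnot p3 \lor \lnot p4 \lor ((\lnot \lnot p3 \lor p2) \land (p2 \to \lnot p3))   (eliminate \to)
= \lnot p3 \lor \lnot p4 \lor ((\lnot \lnot p3 \lor p2) \land (\lnot p2 \lor \lnot p3))   (eliminate \to)
= \lnot p3 \lor \lnot p4 \lor ((p3 \lor p2) \land (\lnot p2 \lor \lnot p3))   (double negation)
= \lnot p3 \lor \lnot p4 \lor (p3 \land \lnot p2) \lor (p3 \land \lnot p3) \lor (p2 \land \lnot p2) \lor (p2 \land \lnot p3)   (distribute \land over \lor)
= \lnot p3 \lor \lnot p4 \lor (p3 \land \lnot p2)   (simplify)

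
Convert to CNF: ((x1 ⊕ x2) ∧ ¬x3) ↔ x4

((x1 ⊕ x2) ∧ ¬x3) ↔ x4
= (((x1 ⊕ x2) ∧ ¬x3) → x4) ∧ (x4 → ((x1 ⊕ x2) ∧ ¬x3))   [eliminate ↔]
= (¬((x1 ⊕ x2) ∧ ¬x3) ∨ x4) ∧ (x4 → ((x1 ⊕ x2) ∧ ¬x3))   [eliminate →]
= (¬((x1 ∨ x2) ∧ ¬(x1 ∧ x2) ∧ ¬x3) ∨ x4) ∧ (x4 → ((x1 ⊕ x2) ∧ ¬x3))   [expand ⊕]
= (¬((x1 ∨ x2) ∧ ¬(x1 ∧ x2) ∧ ¬x3) ∨ x4) ∧ (¬x4 ∨ ((x1 ⊕ x2) ∧ ¬x3))   [eliminate →]
= (¬((x1 ∨ x2) ∧ ¬(x1 ∧ x2) ∧ ¬x3) ∨ x4) ∧ (¬x4 ∨ ((x1 ∨ x2) ∧ ¬(x1 ∧ x2) ∧ ¬x3))   [expand ⊕]
= (¬(x1 ∨ x2) ∨ ¬¬(x1 ∧ x2) ∨ ¬¬x3 ∨ x4) ∧ (¬x4 ∨ ((x1 ∨ x2) ∧ ¬(x1 ∧ x2) ∧ ¬x3))   [De Morgan]
= ((¬x1 ∧ ¬x2) ∨ ¬¬(x1 ∧ x2) ∨ ¬¬x3 ∨ x4) ∧ (¬x4 ∨ ((x1 ∨ x2) ∧ ¬(x1 ∧ x2) ∧ ¬x3))   [De Morgan]
= ((¬x1 ∧ ¬x2) ∨ (x1 ∧ x2) ∨ ¬¬x3 ∨ x4) ∧ (¬x4 ∨ ((x1 ∨ x2) ∧ ¬(x1 ∧ x2) ∧ ¬x3))   [double negation]
= ((¬x1 ∧ ¬x2) ∨ (x1 ∧ x2) ∨ x3 ∨ x4) ∧ (¬x4 ∨ ((x1 ∨ x2) ∧ ¬(x1 ∧ x2) ∧ ¬x3))   [double negation]
= ((¬x1 ∧ ¬x2) ∨ (x1 ∧ x2) ∨ x3 ∨ x4) ∧ (¬x4 ∨ ((x1 ∨ x2) ∧ (¬x1 ∨ ¬x2) ∧ ¬x3))   [De Morgan]
= (¬x1 ∨ x1 ∨ x3 ∨ x4) ∧ (¬x1 ∨ x2 ∨ x3 ∨ x4) ∧ (¬x2 ∨ x1 ∨ x3 ∨ x4) ∧ (¬x2 ∨ x2 ∨ x3 ∨ x4) ∧ (¬x4 ∨ x1 ∨ x2) ∧ (¬x4 ∨ ¬x1 ∨ ¬x2) ∧ (¬x4 ∨ ¬x3)   [distribute ∨ over ∧]
= (¬x1 ∨ x2 ∨ x3 ∨ x4) ∧ (¬x2 ∨ x1 ∨ x3 ∨ x4) ∧ (¬x4 ∨ x1 ∨ x2) ∧ (¬x4 ∨ ¬x1 ∨ ¬x2) ∧ (¬x4 ∨ ¬x3)   [simplify]

(¬x1 ∨ x2 ∨ x3 ∨ x4) ∧ (¬x2 ∨ x1 ∨ x3 ∨ x4) ∧ (¬x4 ∨ x1 ∨ x2) ∧ (¬x4 ∨ ¬x1 ∨ ¬x2) ∧ (¬x4 ∨ ¬x3)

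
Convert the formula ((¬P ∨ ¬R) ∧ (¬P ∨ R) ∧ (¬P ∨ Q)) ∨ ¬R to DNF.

¬P ∨ ¬R

((¬P ∨ ¬R) ∧ (¬P ∨ R) ∧ (¬P ∨ Q)) ∨ ¬R
≡ (¬P ∧ ¬P ∧ ¬P) ∨ (¬P ∧ ¬P ∧ Q) ∨ (¬P ∧ R ∧ ¬P) ∨ (¬P ∧ R ∧ Q) ∨ (¬R ∧ ¬P ∧ ¬P) ∨ (¬R ∧ ¬P ∧ Q) ∨ (¬R ∧ R ∧ ¬P) ∨ (¬R ∧ R ∧ Q) ∨ ¬R   [distribute ∧ over ∨]
≡ ¬P ∨ ¬R   [simplify]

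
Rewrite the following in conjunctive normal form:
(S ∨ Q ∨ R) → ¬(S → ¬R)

(S ∨ Q ∨ R) → ¬(S → ¬R)
⇔ ¬(S ∨ Q ∨ R) ∨ ¬(S → ¬R)   (eliminate →)
⇔ ¬(S ∨ Q ∨ R) ∨ ¬(¬S ∨ ¬R)   (eliminate →)
⇔ (¬S ∧ ¬Q ∧ ¬R) ∨ ¬(¬S ∨ ¬R)   (De Morgan)
⇔ (¬S ∧ ¬Q ∧ ¬R) ∨ (¬¬S ∧ ¬¬R)   (De Morgan)
⇔ (¬S ∧ ¬Q ∧ ¬R) ∨ (S ∧ ¬¬R)   (double negation)
⇔ (¬S ∧ ¬Q ∧ ¬R) ∨ (S ∧ R)   (double negation)
⇔ (¬S ∨ S) ∧ (¬S ∨ R) ∧ (¬Q ∨ S) ∧ (¬Q ∨ R) ∧ (¬R ∨ S) ∧ (¬R ∨ R)   (distribute ∨ over ∧)
⇔ (¬S ∨ R) ∧ (¬Q ∨ S) ∧ (¬Q ∨ R) ∧ (¬R ∨ S)   (simplify)

(¬S ∨ R) ∧ (¬Q ∨ S) ∧ (¬Q ∨ R) ∧ (¬R ∨ S)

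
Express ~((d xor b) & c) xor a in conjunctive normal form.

~((d xor b) & c) xor a
= (~((d xor b) & c) | a) & ~(~((d xor b) & c) & a)   [expand xor]
= (~((d | b) & ~(d & b) & c) | a) & ~(~((d xor b) & c) & a)   [expand xor]
= (~((d | b) & ~(d & b) & c) | a) & ~(~((d | b) & ~(d & b) & c) & a)   [expand xor]
= (~(d | b) | ~~(d & b) | ~c | a) & ~(~((d | b) & ~(d & b) & c) & a)   [De Morgan]
= ((~d & ~b) | ~~(d & b) | ~c | a) & ~(~((d | b) & ~(d & b) & c) & a)   [De Morgan]
= ((~d & ~b) | (d & b) | ~c | a) & ~(~((d | b) & ~(d & b) & c) & a)   [double negation]
= ((~d & ~b) | (d & b) | ~c | a) & (~~((d | b) & ~(d & b) & c) | ~a)   [De Morgan]
= ((~d & ~b) | (d & b) | ~c | a) & (((d | b) & ~(d & b) & c) | ~a)   [double negation]
= ((~d & ~b) | (d & b) | ~c | a) & (((d | b) & (~d | ~b) & c) | ~a)   [De Morgan]
= (~d | d | ~c | a) & (~d | b | ~c | a) & (~b | d | ~c | a) & (~b | b | ~c | a) & (d | b | ~a) & (~d | ~b | ~a) & (c | ~a)   [distribute | over &]
= (~d | b | ~c | a) & (~b | d | ~c | a) & (d | b | ~a) & (~d | ~b | ~a) & (c | ~a)   [simplify]

(~d | b | ~c | a) & (~b | d | ~c | a) & (d | b | ~a) & (~d | ~b | ~a) & (c | ~a)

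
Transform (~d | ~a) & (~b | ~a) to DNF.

(~d | ~a) & (~b | ~a)
⇔ (~d & ~b) | (~d & ~a) | (~a & ~b) | (~a & ~a)   [distribute & over |]
⇔ (~d & ~b) | ~a   [simplify]

(~d & ~b) | ~a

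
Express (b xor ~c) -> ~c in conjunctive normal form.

~b | ~c

(b xor ~c) -> ~c
≡ ~(b xor ~c) | ~c   (eliminate ->)
≡ ~((b | ~c) & ~(b & ~c)) | ~c   (expand xor)
≡ ~(b | ~c) | ~~(b & ~c) | ~c   (De Morgan)
≡ (~b & ~~c) | ~~(b & ~c) | ~c   (De Morgan)
≡ (~b & c) | ~~(b & ~c) | ~c   (double negation)
≡ (~b & c) | (b & ~c) | ~c   (double negation)
≡ (~b | b | ~c) & (~b | ~c | ~c) & (c | b | ~c) & (c | ~c | ~c)   (distribute | over &)
≡ ~b | ~c   (simplify)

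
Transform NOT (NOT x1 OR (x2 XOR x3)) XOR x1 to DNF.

(x2 AND NOT x3 AND x1) OR (NOT x2 AND x3 AND x1)

NOT (NOT x1 OR (x2 XOR x3)) XOR x1
= (NOT (NOT x1 OR (x2 XOR x3)) AND NOT x1) OR (NOT NOT (NOT x1 OR (x2 XOR x3)) AND x1)   [expand XOR]
= (NOT (NOT x1 OR (x2 AND NOT x3) OR (NOT x2 AND x3)) AND NOT x1) OR (NOT NOT (NOT x1 OR (x2 XOR x3)) AND x1)   [expand XOR]
= (NOT (NOT x1 OR (x2 AND NOT x3) OR (NOT x2 AND x3)) AND NOT x1) OR (NOT NOT (NOT x1 OR (x2 AND NOT x3) OR (NOT x2 AND x3)) AND x1)   [expand XOR]
= (NOT NOT x1 AND NOT (x2 AND NOT x3) AND NOT (NOT x2 AND x3) AND NOT x1) OR (NOT NOT (NOT x1 OR (x2 AND NOT x3) OR (NOT x2 AND x3)) AND x1)   [De Morgan]
= (x1 AND NOT (x2 AND NOT x3) AND NOT (NOT x2 AND x3) AND NOT x1) OR (NOT NOT (NOT x1 OR (x2 AND NOT x3) OR (NOT x2 AND x3)) AND x1)   [double negation]
= (x1 AND (NOT x2 OR NOT NOT x3) AND NOT (NOT x2 AND x3) AND NOT x1) OR (NOT NOT (NOT x1 OR (x2 AND NOT x3) OR (NOT x2 AND x3)) AND x1)   [De Morgan]
= (x1 AND (NOT x2 OR x3) AND NOT (NOT x2 AND x3) AND NOT x1) OR (NOT NOT (NOT x1 OR (x2 AND NOT x3) OR (NOT x2 AND x3)) AND x1)   [double negation]
= (x1 AND (NOT x2 OR x3) AND (NOT NOT x2 OR NOT x3) AND NOT x1) OR (NOT NOT (NOT x1 OR (x2 AND NOT x3) OR (NOT x2 AND x3)) AND x1)   [De Morgan]
= (x1 AND (NOT x2 OR x3) AND (x2 OR NOT x3) AND NOT x1) OR (NOT NOT (NOT x1 OR (x2 AND NOT x3) OR (NOT x2 AND x3)) AND x1)   [double negation]
= (x1 AND (NOT x2 OR x3) AND (x2 OR NOT x3) AND NOT x1) OR ((NOT x1 OR (x2 AND NOT x3) OR (NOT x2 AND x3)) AND x1)   [double negation]
= (x1 AND NOT x2 AND x2 AND NOT x1) OR (x1 AND NOT x2 AND NOT x3 AND NOT x1) OR (x1 AND x3 AND x2 AND NOT x1) OR (x1 AND x3 AND NOT x3 AND NOT x1) OR (NOT x1 AND x1) OR (x2 AND NOT x3 AND x1) OR (NOT x2 AND x3 AND x1)   [distribute AND over OR]
= (x2 AND NOT x3 AND x1) OR (NOT x2 AND x3 AND x1)   [simplify]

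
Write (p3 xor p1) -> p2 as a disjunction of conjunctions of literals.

(p3 xor p1) -> p2
⇔ ~(p3 xor p1) | p2   [eliminate ->]
⇔ ~((p3 & ~p1) | (~p3 & p1)) | p2   [expand xor]
⇔ (~(p3 & ~p1) & ~(~p3 & p1)) | p2   [De Morgan]
⇔ ((~p3 | ~~p1) & ~(~p3 & p1)) | p2   [De Morgan]
⇔ ((~p3 | p1) & ~(~p3 & p1)) | p2   [double negation]
⇔ ((~p3 | p1) & (~~p3 | ~p1)) | p2   [De Morgan]
⇔ ((~p3 | p1) & (p3 | ~p1)) | p2   [double negation]
⇔ (~p3 & p3) | (~p3 & ~p1) | (p1 & p3) | (p1 & ~p1) | p2   [distribute & over |]
⇔ (~p3 & ~p1) | (p1 & p3) | p2   [simplify]

(~p3 & ~p1) | (p1 & p3) | p2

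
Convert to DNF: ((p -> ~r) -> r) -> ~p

((p -> ~r) -> r) -> ~p
≡ ~((p -> ~r) -> r) | ~p   — eliminate ->
≡ ~(~(p -> ~r) | r) | ~p   — eliminate ->
≡ ~(~(~p | ~r) | r) | ~p   — eliminate ->
≡ (~~(~p | ~r) & ~r) | ~p   — De Morgan
≡ ((~p | ~r) & ~r) | ~p   — double negation
≡ (~p & ~r) | (~r & ~r) | ~p   — distribute & over |
≡ ~r | ~p   — simplify

~r | ~p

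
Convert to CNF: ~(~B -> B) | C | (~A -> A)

~B | C | A

~(~B -> B) | C | (~A -> A)
≡ ~(~~B | B) | C | (~A -> A)   (eliminate ->)
≡ ~(~~B | B) | C | ~~A | A   (eliminate ->)
≡ (~~~B & ~B) | C | ~~A | A   (De Morgan)
≡ (~B & ~B) | C | ~~A | A   (double negation)
≡ (~B & ~B) | C | A | A   (double negation)
≡ (~B | C | A | A) & (~B | C | A | A)   (distribute | over &)
≡ ~B | C | A   (simplify)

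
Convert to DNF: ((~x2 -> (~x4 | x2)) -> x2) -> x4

((~x2 -> (~x4 | x2)) -> x2) -> x4
≡ ~((~x2 -> (~x4 | x2)) -> x2) | x4   [eliminate ->]
≡ ~(~(~x2 -> (~x4 | x2)) | x2) | x4   [eliminate ->]
≡ ~(~(~~x2 | ~x4 | x2) | x2) | x4   [eliminate ->]
≡ (~~(~~x2 | ~x4 | x2) & ~x2) | x4   [De Morgan]
≡ ((~~x2 | ~x4 | x2) & ~x2) | x4   [double negation]
≡ ((x2 | ~x4 | x2) & ~x2) | x4   [double negation]
≡ (x2 & ~x2) | (~x4 & ~x2) | (x2 & ~x2) | x4   [distribute & over |]
≡ (~x4 & ~x2) | x4   [simplify]

(~x4 & ~x2) | x4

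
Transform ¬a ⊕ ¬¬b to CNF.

¬a ⊕ ¬¬b
⇔ (¬a ∨ ¬¬b) ∧ ¬(¬a ∧ ¬¬b)   [expand ⊕]
⇔ (¬a ∨ b) ∧ ¬(¬a ∧ ¬¬b)   [double negation]
⇔ (¬a ∨ b) ∧ (¬¬a ∨ ¬¬¬b)   [De Morgan]
⇔ (¬a ∨ b) ∧ (a ∨ ¬¬¬b)   [double negation]
⇔ (¬a ∨ b) ∧ (a ∨ ¬b)   [double negation]

(¬a ∨ b) ∧ (a ∨ ¬b)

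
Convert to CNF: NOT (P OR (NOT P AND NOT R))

NOT (P OR (NOT P AND NOT R))
≡ NOT P AND NOT (NOT P AND NOT R)   — De Morgan
≡ NOT P AND (NOT NOT P OR NOT NOT R)   — De Morgan
≡ NOT P AND (P OR NOT NOT R)   — double negation
≡ NOT P AND (P OR R)   — double negation

NOT P AND (P OR R)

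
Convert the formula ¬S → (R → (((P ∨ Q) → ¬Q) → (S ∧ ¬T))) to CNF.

S ∨ ¬R ∨ Q

¬S → (R → (((P ∨ Q) → ¬Q) → (S ∧ ¬T)))
≡ ¬¬S ∨ (R → (((P ∨ Q) → ¬Q) → (S ∧ ¬T)))   (eliminate →)
≡ ¬¬S ∨ ¬R ∨ (((P ∨ Q) → ¬Q) → (S ∧ ¬T))   (eliminate →)
≡ ¬¬S ∨ ¬R ∨ ¬((P ∨ Q) → ¬Q) ∨ (S ∧ ¬T)   (eliminate →)
≡ ¬¬S ∨ ¬R ∨ ¬(¬(P ∨ Q) ∨ ¬Q) ∨ (S ∧ ¬T)   (eliminate →)
≡ S ∨ ¬R ∨ ¬(¬(P ∨ Q) ∨ ¬Q) ∨ (S ∧ ¬T)   (double negation)
≡ S ∨ ¬R ∨ (¬¬(P ∨ Q) ∧ ¬¬Q) ∨ (S ∧ ¬T)   (De Morgan)
≡ S ∨ ¬R ∨ ((P ∨ Q) ∧ ¬¬Q) ∨ (S ∧ ¬T)   (double negation)
≡ S ∨ ¬R ∨ ((P ∨ Q) ∧ Q) ∨ (S ∧ ¬T)   (double negation)
≡ (S ∨ ¬R ∨ P ∨ Q ∨ S) ∧ (S ∨ ¬R ∨ P ∨ Q ∨ ¬T) ∧ (S ∨ ¬R ∨ Q ∨ S) ∧ (S ∨ ¬R ∨ Q ∨ ¬T)   (distribute ∨ over ∧)
≡ S ∨ ¬R ∨ Q   (simplify)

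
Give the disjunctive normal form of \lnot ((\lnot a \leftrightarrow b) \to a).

b \land \lnot a

\lnot ((\lnot a \leftrightarrow b) \to a)
= \lnot (\lnot (\lnot a \leftrightarrow b) \lor a)   (eliminate \to)
= \lnot (\lnot ((\lnot a \to b) \land (b \to \lnot a)) \lor a)   (eliminate \leftrightarrow)
= \lnot (\lnot ((\lnot \lnot a \lor b) \land (b \to \lnot a)) \lor a)   (eliminate \to)
= \lnot (\lnot ((\lnot \lnot a \lor b) \land (\lnot b \lor \lnot a)) \lor a)   (eliminate \to)
= \lnot \lnot ((\lnot \lnot a \lor b) \land (\lnot b \lor \lnot a)) \land \lnot a   (De Morgan)
= (\lnot \lnot a \lor b) \land (\lnot b \lor \lnot a) \land \lnot a   (double negation)
= (a \lor b) \land (\lnot b \lor \lnot a) \land \lnot a   (double negation)
= (a \land \lnot b \land \lnot a) \lor (a \land \lnot a \land \lnot a) \lor (b \land \lnot b \land \lnot a) \lor (b \land \lnot a \land \lnot a)   (distribute \land over \lor)
= b \land \lnot a   (simplify)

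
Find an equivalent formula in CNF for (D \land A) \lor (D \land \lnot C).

D \land (A \lor \lnot C)

(D \land A) \lor (D \land \lnot C)
⇔ (D \lor D) \land (D \lor \lnot C) \land (A \lor D) \land (A \lor \lnot C)   [distribute \lor over \land]
⇔ D \land (A \lor \lnot C)   [simplify]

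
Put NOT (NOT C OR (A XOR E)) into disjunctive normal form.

NOT (NOT C OR (A XOR E))
= NOT (NOT C OR (A AND NOT E) OR (NOT A AND E))   [expand XOR]
= NOT NOT C AND NOT (A AND NOT E) AND NOT (NOT A AND E)   [De Morgan]
= C AND NOT (A AND NOT E) AND NOT (NOT A AND E)   [double negation]
= C AND (NOT A OR NOT NOT E) AND NOT (NOT A AND E)   [De Morgan]
= C AND (NOT A OR E) AND NOT (NOT A AND E)   [double negation]
= C AND (NOT A OR E) AND (NOT NOT A OR NOT E)   [De Morgan]
= C AND (NOT A OR E) AND (A OR NOT E)   [double negation]
= (C AND NOT A AND A) OR (C AND NOT A AND NOT E) OR (C AND E AND A) OR (C AND E AND NOT E)   [distribute AND over OR]
= (C AND NOT A AND NOT E) OR (C AND E AND A)   [simplify]

(C AND NOT A AND NOT E) OR (C AND E AND A)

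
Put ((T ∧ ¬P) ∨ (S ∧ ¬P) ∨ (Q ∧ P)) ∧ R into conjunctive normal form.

((T ∧ ¬P) ∨ (S ∧ ¬P) ∨ (Q ∧ P)) ∧ R
⇔ (T ∨ S ∨ Q) ∧ (T ∨ S ∨ P) ∧ (T ∨ ¬P ∨ Q) ∧ (T ∨ ¬P ∨ P) ∧ (¬P ∨ S ∨ Q) ∧ (¬P ∨ S ∨ P) ∧ (¬P ∨ ¬P ∨ Q) ∧ (¬P ∨ ¬P ∨ P) ∧ R   [distribute ∨ over ∧]
⇔ (T ∨ S ∨ Q) ∧ (T ∨ S ∨ P) ∧ (¬P ∨ Q) ∧ R   [simplify]

(T ∨ S ∨ Q) ∧ (T ∨ S ∨ P) ∧ (¬P ∨ Q) ∧ R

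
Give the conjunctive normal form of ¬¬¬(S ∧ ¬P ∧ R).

¬¬¬(S ∧ ¬P ∧ R)
≡ ¬(S ∧ ¬P ∧ R)   [double negation]
≡ ¬S ∨ ¬¬P ∨ ¬R   [De Morgan]
≡ ¬S ∨ P ∨ ¬R   [double negation]

¬S ∨ P ∨ ¬R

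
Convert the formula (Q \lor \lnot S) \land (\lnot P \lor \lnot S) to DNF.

(Q \land \lnot P) \lor \lnot S

(Q \lor \lnot S) \land (\lnot P \lor \lnot S)
⇔ (Q \land \lnot P) \lor (Q \land \lnot S) \lor (\lnot S \land \lnot P) \lor (\lnot S \land \lnot S)   [distribute \land over \lor]
⇔ (Q \land \lnot P) \lor \lnot S   [simplify]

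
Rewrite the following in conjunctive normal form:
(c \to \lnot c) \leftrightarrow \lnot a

(c \lor \lnot a) \land (a \lor \lnot c)

(c \to \lnot c) \leftrightarrow \lnot a
≡ ((c \to \lnot c) \to \lnot a) \land (\lnot a \to (c \to \lnot c))   [eliminate \leftrightarrow]
≡ (\lnot (c \to \lnot c) \lor \lnot a) \land (\lnot a \to (c \to \lnot c))   [eliminate \to]
≡ (\lnot (\lnot c \lor \lnot c) \lor \lnot a) \land (\lnot a \to (c \to \lnot c))   [eliminate \to]
≡ (\lnot (\lnot c \lor \lnot c) \lor \lnot a) \land (\lnot \lnot a \lor (c \to \lnot c))   [eliminate \to]
≡ (\lnot (\lnot c \lor \lnot c) \lor \lnot a) \land (\lnot \lnot a \lor \lnot c \lor \lnot c)   [eliminate \to]
≡ ((\lnot \lnot c \land \lnot \lnot c) \lor \lnot a) \land (\lnot \lnot a \lor \lnot c \lor \lnot c)   [De Morgan]
≡ ((c \land \lnot \lnot c) \lor \lnot a) \land (\lnot \lnot a \lor \lnot c \lor \lnot c)   [double negation]
≡ ((c \land c) \lor \lnot a) \land (\lnot \lnot a \lor \lnot c \lor \lnot c)   [double negation]
≡ ((c \land c) \lor \lnot a) \land (a \lor \lnot c \lor \lnot c)   [double negation]
≡ (c \lor \lnot a) \land (c \lor \lnot a) \land (a \lor \lnot c \lor \lnot c)   [distribute \lor over \land]
≡ (c \lor \lnot a) \land (a \lor \lnot c)   [simplify]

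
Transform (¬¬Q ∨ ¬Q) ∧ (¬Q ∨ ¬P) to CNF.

¬Q ∨ ¬P

(¬¬Q ∨ ¬Q) ∧ (¬Q ∨ ¬P)
= (Q ∨ ¬Q) ∧ (¬Q ∨ ¬P)   [double negation]
= ¬Q ∨ ¬P   [simplify]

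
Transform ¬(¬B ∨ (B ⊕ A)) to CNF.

B ∧ (¬B ∨ A)

¬(¬B ∨ (B ⊕ A))
= ¬(¬B ∨ ((B ∨ A) ∧ ¬(B ∧ A)))   (expand ⊕)
= ¬¬B ∧ ¬((B ∨ A) ∧ ¬(B ∧ A))   (De Morgan)
= B ∧ ¬((B ∨ A) ∧ ¬(B ∧ A))   (double negation)
= B ∧ (¬(B ∨ A) ∨ ¬¬(B ∧ A))   (De Morgan)
= B ∧ ((¬B ∧ ¬A) ∨ ¬¬(B ∧ A))   (De Morgan)
= B ∧ ((¬B ∧ ¬A) ∨ (B ∧ A))   (double negation)
= B ∧ (¬B ∨ B) ∧ (¬B ∨ A) ∧ (¬A ∨ B) ∧ (¬A ∨ A)   (distribute ∨ over ∧)
= B ∧ (¬B ∨ A)   (simplify)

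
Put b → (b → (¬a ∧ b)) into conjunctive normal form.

b → (b → (¬a ∧ b))
≡ ¬b ∨ (b → (¬a ∧ b))
≡ ¬b ∨ ¬b ∨ (¬a ∧ b)
≡ (¬b ∨ ¬b ∨ ¬a) ∧ (¬b ∨ ¬b ∨ b)
≡ ¬b ∨ ¬a

¬b ∨ ¬a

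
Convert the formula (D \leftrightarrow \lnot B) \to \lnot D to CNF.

(D \leftrightarrow \lnot B) \to \lnot D
≡ \lnot (D \leftrightarrow \lnot B) \lor \lnot D   (eliminate \to)
≡ \lnot ((D \to \lnot B) \land (\lnot B \to D)) \lor \lnot D   (eliminate \leftrightarrow)
≡ \lnot ((\lnot D \lor \lnot B) \land (\lnot B \to D)) \lor \lnot D   (eliminate \to)
≡ \lnot ((\lnot D \lor \lnot B) \land (\lnot \lnot B \lor D)) \lor \lnot D   (eliminate \to)
≡ \lnot (\lnot D \lor \lnot B) \lor \lnot (\lnot \lnot B \lor D) \lor \lnot D   (De Morgan)
≡ (\lnot \lnot D \land \lnot \lnot B) \lor \lnot (\lnot \lnot B \lor D) \lor \lnot D   (De Morgan)
≡ (D \land \lnot \lnot B) \lor \lnot (\lnot \lnot B \lor D) \lor \lnot D   (double negation)
≡ (D \land B) \lor \lnot (\lnot \lnot B \lor D) \lor \lnot D   (double negation)
≡ (D \land B) \lor (\lnot \lnot \lnot B \land \lnot D) \lor \lnot D   (De Morgan)
≡ (D \land B) \lor (\lnot B \land \lnot D) \lor \lnot D   (double negation)
≡ (D \lor \lnot B \lor \lnot D) \land (D \lor \lnot D \lor \lnot D) \land (B \lor \lnot B \lor \lnot D) \land (B \lor \lnot D \lor \lnot D)   (distribute \lor over \land)
≡ B \lor \lnot D   (simplify)

B \lor \lnot D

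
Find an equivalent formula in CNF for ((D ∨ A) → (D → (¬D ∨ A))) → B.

((D ∨ A) → (D → (¬D ∨ A))) → B
≡ ¬((D ∨ A) → (D → (¬D ∨ A))) ∨ B
≡ ¬(¬(D ∨ A) ∨ (D → (¬D ∨ A))) ∨ B
≡ ¬(¬(D ∨ A) ∨ ¬D ∨ ¬D ∨ A) ∨ B
≡ (¬¬(D ∨ A) ∧ ¬¬D ∧ ¬¬D ∧ ¬A) ∨ B
≡ ((D ∨ A) ∧ ¬¬D ∧ ¬¬D ∧ ¬A) ∨ B
≡ ((D ∨ A) ∧ D ∧ ¬¬D ∧ ¬A) ∨ B
≡ ((D ∨ A) ∧ D ∧ D ∧ ¬A) ∨ B
≡ (D ∨ A ∨ B) ∧ (D ∨ B) ∧ (D ∨ B) ∧ (¬A ∨ B)
≡ (D ∨ B) ∧ (¬A ∨ B)

(D ∨ B) ∧ (¬A ∨ B)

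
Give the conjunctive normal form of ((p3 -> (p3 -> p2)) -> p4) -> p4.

((p3 -> (p3 -> p2)) -> p4) -> p4
≡ ~((p3 -> (p3 -> p2)) -> p4) | p4   [eliminate ->]
≡ ~(~(p3 -> (p3 -> p2)) | p4) | p4   [eliminate ->]
≡ ~(~(~p3 | (p3 -> p2)) | p4) | p4   [eliminate ->]
≡ ~(~(~p3 | ~p3 | p2) | p4) | p4   [eliminate ->]
≡ (~~(~p3 | ~p3 | p2) & ~p4) | p4   [De Morgan]
≡ ((~p3 | ~p3 | p2) & ~p4) | p4   [double negation]
≡ (~p3 | ~p3 | p2 | p4) & (~p4 | p4)   [distribute | over &]
≡ ~p3 | p2 | p4   [simplify]

~p3 | p2 | p4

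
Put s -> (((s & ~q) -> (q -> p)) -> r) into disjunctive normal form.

~s | r

s -> (((s & ~q) -> (q -> p)) -> r)
≡ ~s | (((s & ~q) -> (q -> p)) -> r)   [eliminate ->]
≡ ~s | ~((s & ~q) -> (q -> p)) | r   [eliminate ->]
≡ ~s | ~(~(s & ~q) | (q -> p)) | r   [eliminate ->]
≡ ~s | ~(~(s & ~q) | ~q | p) | r   [eliminate ->]
≡ ~s | (~~(s & ~q) & ~~q & ~p) | r   [De Morgan]
≡ ~s | (s & ~q & ~~q & ~p) | r   [double negation]
≡ ~s | (s & ~q & q & ~p) | r   [double negation]
≡ ~s | r   [simplify]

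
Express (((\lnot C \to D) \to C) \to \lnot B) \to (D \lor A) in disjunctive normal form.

(((\lnot C \to D) \to C) \to \lnot B) \to (D \lor A)
= \lnot (((\lnot C \to D) \to C) \to \lnot B) \lor D \lor A   [eliminate \to]
= \lnot (\lnot ((\lnot C \to D) \to C) \lor \lnot B) \lor D \lor A   [eliminate \to]
= \lnot (\lnot (\lnot (\lnot C \to D) \lor C) \lor \lnot B) \lor D \lor A   [eliminate \to]
= \lnot (\lnot (\lnot (\lnot \lnot C \lor D) \lor C) \lor \lnot B) \lor D \lor A   [eliminate \to]
= (\lnot \lnot (\lnot (\lnot \lnot C \lor D) \lor C) \land \lnot \lnot B) \lor D \lor A   [De Morgan]
= ((\lnot (\lnot \lnot C \lor D) \lor C) \land \lnot \lnot B) \lor D \lor A   [double negation]
= (((\lnot \lnot \lnot C \land \lnot D) \lor C) \land \lnot \lnot B) \lor D \lor A   [De Morgan]
= (((\lnot C \land \lnot D) \lor C) \land \lnot \lnot B) \lor D \lor A   [double negation]
= (((\lnot C \land \lnot D) \lor C) \land B) \lor D \lor A   [double negation]
= (\lnot C \land \lnot D \land B) \lor (C \land B) \lor D \lor A   [distribute \land over \lor]

(\lnot C \land \lnot D \land B) \lor (C \land B) \lor D \lor A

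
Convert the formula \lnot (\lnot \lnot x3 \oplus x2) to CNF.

(\lnot x3 \lor x2) \land (\lnot x2 \lor x3)

\lnot (\lnot \lnot x3 \oplus x2)
= \lnot ((\lnot \lnot x3 \lor x2) \land \lnot (\lnot \lnot x3 \land x2))   — expand \oplus
= \lnot (\lnot \lnot x3 \lor x2) \lor \lnot \lnot (\lnot \lnot x3 \land x2)   — De Morgan
= (\lnot \lnot \lnot x3 \land \lnot x2) \lor \lnot \lnot (\lnot \lnot x3 \land x2)   — De Morgan
= (\lnot x3 \land \lnot x2) \lor \lnot \lnot (\lnot \lnot x3 \land x2)   — double negation
= (\lnot x3 \land \lnot x2) \lor (\lnot \lnot x3 \land x2)   — double negation
= (\lnot x3 \land \lnot x2) \lor (x3 \land x2)   — double negation
= (\lnot x3 \lor x3) \land (\lnot x3 \lor x2) \land (\lnot x2 \lor x3) \land (\lnot x2 \lor x2)   — distribute \lor over \land
= (\lnot x3 \lor x2) \land (\lnot x2 \lor x3)   — simplify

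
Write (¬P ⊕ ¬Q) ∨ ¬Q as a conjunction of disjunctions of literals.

(¬P ⊕ ¬Q) ∨ ¬Q
⇔ ((¬P ∨ ¬Q) ∧ ¬(¬P ∧ ¬Q)) ∨ ¬Q   [expand ⊕]
⇔ ((¬P ∨ ¬Q) ∧ (¬¬P ∨ ¬¬Q)) ∨ ¬Q   [De Morgan]
⇔ ((¬P ∨ ¬Q) ∧ (P ∨ ¬¬Q)) ∨ ¬Q   [double negation]
⇔ ((¬P ∨ ¬Q) ∧ (P ∨ Q)) ∨ ¬Q   [double negation]
⇔ (¬P ∨ ¬Q ∨ ¬Q) ∧ (P ∨ Q ∨ ¬Q)   [distribute ∨ over ∧]
⇔ ¬P ∨ ¬Q   [simplify]

¬P ∨ ¬Q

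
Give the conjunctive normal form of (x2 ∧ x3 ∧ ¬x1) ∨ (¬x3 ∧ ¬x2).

(x2 ∧ x3 ∧ ¬x1) ∨ (¬x3 ∧ ¬x2)
≡ (x2 ∨ ¬x3) ∧ (x2 ∨ ¬x2) ∧ (x3 ∨ ¬x3) ∧ (x3 ∨ ¬x2) ∧ (¬x1 ∨ ¬x3) ∧ (¬x1 ∨ ¬x2)   (distribute ∨ over ∧)
≡ (x2 ∨ ¬x3) ∧ (x3 ∨ ¬x2) ∧ (¬x1 ∨ ¬x3) ∧ (¬x1 ∨ ¬x2)   (simplify)

(x2 ∨ ¬x3) ∧ (x3 ∨ ¬x2) ∧ (¬x1 ∨ ¬x3) ∧ (¬x1 ∨ ¬x2)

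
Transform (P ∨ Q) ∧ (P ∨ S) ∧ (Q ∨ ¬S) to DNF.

(P ∧ Q) ∨ (P ∧ ¬S) ∨ (Q ∧ S)

(P ∨ Q) ∧ (P ∨ S) ∧ (Q ∨ ¬S)
= (P ∧ P ∧ Q) ∨ (P ∧ P ∧ ¬S) ∨ (P ∧ S ∧ Q) ∨ (P ∧ S ∧ ¬S) ∨ (Q ∧ P ∧ Q) ∨ (Q ∧ P ∧ ¬S) ∨ (Q ∧ S ∧ Q) ∨ (Q ∧ S ∧ ¬S)   [distribute ∧ over ∨]
= (P ∧ Q) ∨ (P ∧ ¬S) ∨ (Q ∧ S)   [simplify]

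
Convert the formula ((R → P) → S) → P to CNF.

(¬R ∨ P) ∧ (¬S ∨ P)

((R → P) → S) → P
≡ ¬((R → P) → S) ∨ P   (eliminate →)
≡ ¬(¬(R → P) ∨ S) ∨ P   (eliminate →)
≡ ¬(¬(¬R ∨ P) ∨ S) ∨ P   (eliminate →)
≡ ¬¬(¬R ∨ P) ∧ ¬S ∨ P   (De Morgan)
≡ (¬R ∨ P) ∧ ¬S ∨ P   (double negation)
≡ (¬R ∨ P ∨ P) ∧ (¬S ∨ P)   (distribute ∨ over ∧)
≡ (¬R ∨ P) ∧ (¬S ∨ P)   (simplify)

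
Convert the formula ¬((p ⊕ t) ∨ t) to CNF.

¬((p ⊕ t) ∨ t)
⇔ ¬(((p ∨ t) ∧ ¬(p ∧ t)) ∨ t)
⇔ ¬((p ∨ t) ∧ ¬(p ∧ t)) ∧ ¬t
⇔ (¬(p ∨ t) ∨ ¬¬(p ∧ t)) ∧ ¬t
⇔ ((¬p ∧ ¬t) ∨ ¬¬(p ∧ t)) ∧ ¬t
⇔ ((¬p ∧ ¬t) ∨ (p ∧ t)) ∧ ¬t
⇔ (¬p ∨ p) ∧ (¬p ∨ t) ∧ (¬t ∨ p) ∧ (¬t ∨ t) ∧ ¬t
⇔ (¬p ∨ t) ∧ ¬t

(¬p ∨ t) ∧ ¬t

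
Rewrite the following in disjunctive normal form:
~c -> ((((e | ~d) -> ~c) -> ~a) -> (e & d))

c | (~e & d & a) | (~c & a) | (e & d)

~c -> ((((e | ~d) -> ~c) -> ~a) -> (e & d))
⇔ ~~c | ((((e | ~d) -> ~c) -> ~a) -> (e & d))   — eliminate ->
⇔ ~~c | ~(((e | ~d) -> ~c) -> ~a) | (e & d)   — eliminate ->
⇔ ~~c | ~(~((e | ~d) -> ~c) | ~a) | (e & d)   — eliminate ->
⇔ ~~c | ~(~(~(e | ~d) | ~c) | ~a) | (e & d)   — eliminate ->
⇔ c | ~(~(~(e | ~d) | ~c) | ~a) | (e & d)   — double negation
⇔ c | (~~(~(e | ~d) | ~c) & ~~a) | (e & d)   — De Morgan
⇔ c | ((~(e | ~d) | ~c) & ~~a) | (e & d)   — double negation
⇔ c | (((~e & ~~d) | ~c) & ~~a) | (e & d)   — De Morgan
⇔ c | (((~e & d) | ~c) & ~~a) | (e & d)   — double negation
⇔ c | (((~e & d) | ~c) & a) | (e & d)   — double negation
⇔ c | (~e & d & a) | (~c & a) | (e & d)   — distribute & over |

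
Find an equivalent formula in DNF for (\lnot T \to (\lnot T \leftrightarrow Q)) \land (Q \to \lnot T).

(\lnot T \to (\lnot T \leftrightarrow Q)) \land (Q \to \lnot T)
⇔ (\lnot \lnot T \lor (\lnot T \leftrightarrow Q)) \land (Q \to \lnot T)   — eliminate \to
⇔ (\lnot \lnot T \lor ((\lnot T \to Q) \land (Q \to \lnot T))) \land (Q \to \lnot T)   — eliminate \leftrightarrow
⇔ (\lnot \lnot T \lor ((\lnot \lnot T \lor Q) \land (Q \to \lnot T))) \land (Q \to \lnot T)   — eliminate \to
⇔ (\lnot \lnot T \lor ((\lnot \lnot T \lor Q) \land (\lnot Q \lor \lnot T))) \land (Q \to \lnot T)   — eliminate \to
⇔ (\lnot \lnot T \lor ((\lnot \lnot T \lor Q) \land (\lnot Q \lor \lnot T))) \land (\lnot Q \lor \lnot T)   — eliminate \to
⇔ (T \lor ((\lnot \lnot T \lor Q) \land (\lnot Q \lor \lnot T))) \land (\lnot Q \lor \lnot T)   — double negation
⇔ (T \lor ((T \lor Q) \land (\lnot Q \lor \lnot T))) \land (\lnot Q \lor \lnot T)   — double negation
⇔ (T \land \lnot Q) \lor (T \land \lnot T) \lor (T \land \lnot Q \land \lnot Q) \lor (T \land \lnot Q \land \lnot T) \lor (T \land \lnot T \land \lnot Q) \lor (T \land \lnot T \land \lnot T) \lor (Q \land \lnot Q \land \lnot Q) \lor (Q \land \lnot Q \land \lnot T) \lor (Q \land \lnot T \land \lnot Q) \lor (Q \land \lnot T \land \lnot T)   — distribute \land over \lor
⇔ (T \land \lnot Q) \lor (Q \land \lnot T)   — simplify

(T \land \lnot Q) \lor (Q \land \lnot T)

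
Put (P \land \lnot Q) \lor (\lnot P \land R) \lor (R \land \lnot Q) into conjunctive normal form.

(P \lor R) \land (\lnot Q \lor \lnot P) \land (\lnot Q \lor R)

(P \land \lnot Q) \lor (\lnot P \land R) \lor (R \land \lnot Q)
≡ (P \lor \lnot P \lor R) \land (P \lor \lnot P \lor \lnot Q) \land (P \lor R \lor R) \land (P \lor R \lor \lnot Q) \land (\lnot Q \lor \lnot P \lor R) \land (\lnot Q \lor \lnot P \lor \lnot Q) \land (\lnot Q \lor R \lor R) \land (\lnot Q \lor R \lor \lnot Q)   (distribute \lor over \land)
≡ (P \lor R) \land (\lnot Q \lor \lnot P) \land (\lnot Q \lor R)   (simplify)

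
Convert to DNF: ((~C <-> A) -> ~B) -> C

((~C <-> A) -> ~B) -> C
≡ ~((~C <-> A) -> ~B) | C   [eliminate ->]
≡ ~(~(~C <-> A) | ~B) | C   [eliminate ->]
≡ ~(~((~C -> A) & (A -> ~C)) | ~B) | C   [eliminate <->]
≡ ~(~((~~C | A) & (A -> ~C)) | ~B) | C   [eliminate ->]
≡ ~(~((~~C | A) & (~A | ~C)) | ~B) | C   [eliminate ->]
≡ (~~((~~C | A) & (~A | ~C)) & ~~B) | C   [De Morgan]
≡ ((~~C | A) & (~A | ~C) & ~~B) | C   [double negation]
≡ ((C | A) & (~A | ~C) & ~~B) | C   [double negation]
≡ ((C | A) & (~A | ~C) & B) | C   [double negation]
≡ (C & ~A & B) | (C & ~C & B) | (A & ~A & B) | (A & ~C & B) | C   [distribute & over |]
≡ (A & ~C & B) | C   [simplify]

(A & ~C & B) | C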